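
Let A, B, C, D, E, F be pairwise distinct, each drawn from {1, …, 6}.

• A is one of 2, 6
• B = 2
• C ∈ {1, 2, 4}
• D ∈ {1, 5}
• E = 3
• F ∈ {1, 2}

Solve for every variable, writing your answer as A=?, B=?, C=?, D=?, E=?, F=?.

A=6, B=2, C=4, D=5, E=3, F=1

B must be 2 (only option left). Remove 2 from A, C, F.
E must be 3 (only option left).
F must be 1 (only option left). So C, D can't be 1.
That leaves A = 6.
C must be 4 (only option left).
D's domain is down to {5}, so D = 5.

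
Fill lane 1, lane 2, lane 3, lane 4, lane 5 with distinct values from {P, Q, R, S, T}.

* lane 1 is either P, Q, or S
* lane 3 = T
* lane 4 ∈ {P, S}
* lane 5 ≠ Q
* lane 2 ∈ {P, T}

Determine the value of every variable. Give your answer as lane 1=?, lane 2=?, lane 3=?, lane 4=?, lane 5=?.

lane 1=Q, lane 2=P, lane 3=T, lane 4=S, lane 5=R

lane 3's domain is down to {T}, so lane 3 = T. So lane 2, lane 5 can't be T.
That leaves lane 2 = P. Remove P from lane 1, lane 4, lane 5.
That leaves lane 4 = S. Eliminate S elsewhere: lane 1, lane 5.
That leaves lane 5 = R.
That leaves lane 1 = Q.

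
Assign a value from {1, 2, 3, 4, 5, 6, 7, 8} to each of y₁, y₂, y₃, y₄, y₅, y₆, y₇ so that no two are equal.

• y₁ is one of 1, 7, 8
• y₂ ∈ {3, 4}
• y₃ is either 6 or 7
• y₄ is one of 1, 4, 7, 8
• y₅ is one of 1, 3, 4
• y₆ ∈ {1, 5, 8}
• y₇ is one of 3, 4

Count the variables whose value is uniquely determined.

Among the 7 variables, 5 fits only y₆ (and all 7 values in {1, 3, 4, 5, 6, 7, 8} must be used), so y₆ = 5.
The 6 still-open variables together cover exactly {1, 3, 4, 6, 7, 8} — 6 values for 6 variables — and 6 appears only in y₃'s list, so y₃ = 6.
y₂ and y₇ share exactly the 2 values {3, 4}; by pigeonhole those values go to them, so strike 3, 4 from y₄, y₅.
y₅ has just one choice, so y₅ = 1. Eliminate 1 elsewhere: y₁, y₄.
Determined: y₃=6, y₅=1, y₆=5. The other variables each still have more than one consistent value. That makes 3.

3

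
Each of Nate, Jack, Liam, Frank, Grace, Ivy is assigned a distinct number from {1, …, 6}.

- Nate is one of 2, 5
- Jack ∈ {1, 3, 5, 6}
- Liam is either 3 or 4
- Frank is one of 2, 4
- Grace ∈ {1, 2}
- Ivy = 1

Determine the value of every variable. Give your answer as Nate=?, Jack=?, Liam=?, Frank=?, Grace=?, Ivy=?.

Nate=5, Jack=6, Liam=3, Frank=4, Grace=2, Ivy=1

Ivy's domain is down to {1}, so Ivy = 1. Eliminate 1 elsewhere: Jack, Grace.
That leaves Grace = 2. Remove 2 from Nate, Frank.
Nate has just one choice, so Nate = 5. Eliminate 5 elsewhere: Jack.
Frank has just one choice, so Frank = 4. Eliminate 4 elsewhere: Liam.
Liam must be 3 (only option left). Strike 3 from Jack.
Jack's domain is down to {6}, so Jack = 6.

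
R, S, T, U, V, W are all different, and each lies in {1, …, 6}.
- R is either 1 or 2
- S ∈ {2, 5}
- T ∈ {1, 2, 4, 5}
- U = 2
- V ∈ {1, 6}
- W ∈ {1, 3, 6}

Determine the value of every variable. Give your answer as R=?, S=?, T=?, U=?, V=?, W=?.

R=1, S=5, T=4, U=2, V=6, W=3

U's domain is down to {2}, so U = 2. Eliminate 2 elsewhere: R, S, T.
R has just one choice, so R = 1. Strike 1 from T, V, W.
S has just one choice, so S = 5. Remove 5 from T.
T has just one choice, so T = 4.
V has just one choice, so V = 6. Remove 6 from W.
W must be 3 (only option left).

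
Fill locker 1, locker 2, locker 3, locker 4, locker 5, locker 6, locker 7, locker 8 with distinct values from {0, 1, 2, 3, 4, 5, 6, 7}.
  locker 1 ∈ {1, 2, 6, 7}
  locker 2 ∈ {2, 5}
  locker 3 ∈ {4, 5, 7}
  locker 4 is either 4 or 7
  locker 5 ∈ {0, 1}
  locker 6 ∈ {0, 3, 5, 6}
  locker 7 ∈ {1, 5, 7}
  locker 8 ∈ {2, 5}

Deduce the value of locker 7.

1

Among the 8 variables, 3 fits only locker 6 (and all 8 values in {0, 1, 2, 3, 4, 5, 6, 7} must be used), so locker 6 = 3.
The 7 still-open variables draw from only 7 values {0, 1, 2, 4, 5, 6, 7}, so each is used; only locker 5 can be 0, hence locker 5 = 0.
Among the 6 still-open variables, 6 fits only locker 1 (and all 6 values in {1, 2, 4, 5, 6, 7} must be used), so locker 1 = 6.
Among the 5 still-open variables, 1 fits only locker 7 (and all 5 values in {1, 2, 4, 5, 7} must be used), so locker 7 = 1.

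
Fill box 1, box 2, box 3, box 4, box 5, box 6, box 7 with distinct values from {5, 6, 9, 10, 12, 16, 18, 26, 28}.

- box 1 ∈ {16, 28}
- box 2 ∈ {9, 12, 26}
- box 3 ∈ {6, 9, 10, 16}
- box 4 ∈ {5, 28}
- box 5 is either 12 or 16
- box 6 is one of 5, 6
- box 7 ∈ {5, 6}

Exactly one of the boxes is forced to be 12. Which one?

box 5

box 6 and box 7 share exactly the 2 values {5, 6}; by pigeonhole those values go to them, so strike 5, 6 from box 3, box 4.
That leaves box 4 = 28. So box 1 can't be 28.
box 1 must be 16 (only option left). So box 3, box 5 can't be 16.
So 12 goes to box 5.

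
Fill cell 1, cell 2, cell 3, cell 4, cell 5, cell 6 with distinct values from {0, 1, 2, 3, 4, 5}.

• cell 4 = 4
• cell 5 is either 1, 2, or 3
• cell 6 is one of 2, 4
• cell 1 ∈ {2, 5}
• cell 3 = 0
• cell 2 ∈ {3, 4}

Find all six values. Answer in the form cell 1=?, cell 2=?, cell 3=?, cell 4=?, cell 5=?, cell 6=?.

cell 3 must be 0 (only option left).
cell 4's domain is down to {4}, so cell 4 = 4. Strike 4 from cell 2, cell 6.
cell 6 must be 2 (only option left). So cell 1, cell 5 can't be 2.
cell 1 must be 5 (only option left).
cell 2's domain is down to {3}, so cell 2 = 3. Eliminate 3 elsewhere: cell 5.
cell 5 has just one choice, so cell 5 = 1.

cell 1=5, cell 2=3, cell 3=0, cell 4=4, cell 5=1, cell 6=2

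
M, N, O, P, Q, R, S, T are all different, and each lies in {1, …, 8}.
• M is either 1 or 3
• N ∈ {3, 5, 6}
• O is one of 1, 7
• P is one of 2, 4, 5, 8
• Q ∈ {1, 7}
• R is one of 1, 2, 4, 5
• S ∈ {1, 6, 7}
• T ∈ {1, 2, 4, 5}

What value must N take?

The 8 variables draw from only 8 values {1, 2, 3, 4, 5, 6, 7, 8}, so each is used; only P can be 8, hence P = 8.
The 2 variables O and Q are confined to {1, 7}, which locks those values in; drop them from M, R, S, T.
M must be 3 (only option left). Eliminate 3 elsewhere: N.
S has just one choice, so S = 6. Remove 6 from N.
So N = 5.

5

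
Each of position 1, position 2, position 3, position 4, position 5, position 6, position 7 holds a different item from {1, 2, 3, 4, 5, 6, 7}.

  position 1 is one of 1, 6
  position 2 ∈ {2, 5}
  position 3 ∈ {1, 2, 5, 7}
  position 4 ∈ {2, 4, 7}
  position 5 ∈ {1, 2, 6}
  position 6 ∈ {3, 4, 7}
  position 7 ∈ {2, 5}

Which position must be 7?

position 3

Among the 7 variables, 3 fits only position 6 (and all 7 values in {1, 2, 3, 4, 5, 6, 7} must be used), so position 6 = 3.
The 6 still-open variables draw from only 6 values {1, 2, 4, 5, 6, 7}, so each is used; only position 4 can be 4, hence position 4 = 4.
Among the 5 still-open variables, 7 fits only position 3 (and all 5 values in {1, 2, 5, 6, 7} must be used), so position 3 = 7.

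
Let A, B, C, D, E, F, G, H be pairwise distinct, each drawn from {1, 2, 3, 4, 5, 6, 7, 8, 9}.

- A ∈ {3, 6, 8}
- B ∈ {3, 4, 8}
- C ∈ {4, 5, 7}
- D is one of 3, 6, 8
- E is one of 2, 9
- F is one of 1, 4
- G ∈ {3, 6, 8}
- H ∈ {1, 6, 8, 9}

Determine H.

9

A, D, G between them cover only {3, 6, 8} — a naked triple. Remove those values from B, H.
B must be 4 (only option left). Strike 4 from C, F.
F has just one choice, so F = 1. Remove 1 from H.
So H = 9.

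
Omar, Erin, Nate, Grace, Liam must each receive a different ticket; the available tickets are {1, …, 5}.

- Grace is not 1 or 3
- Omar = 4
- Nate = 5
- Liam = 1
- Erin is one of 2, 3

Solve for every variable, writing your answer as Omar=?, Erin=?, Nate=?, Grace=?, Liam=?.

Omar must be 4 (only option left). Eliminate 4 elsewhere: Grace.
Nate must be 5 (only option left). Remove 5 from Grace.
Grace must be 2 (only option left). Eliminate 2 elsewhere: Erin.
Liam's domain is down to {1}, so Liam = 1.
Erin's domain is down to {3}, so Erin = 3.

Omar=4, Erin=3, Nate=5, Grace=2, Liam=1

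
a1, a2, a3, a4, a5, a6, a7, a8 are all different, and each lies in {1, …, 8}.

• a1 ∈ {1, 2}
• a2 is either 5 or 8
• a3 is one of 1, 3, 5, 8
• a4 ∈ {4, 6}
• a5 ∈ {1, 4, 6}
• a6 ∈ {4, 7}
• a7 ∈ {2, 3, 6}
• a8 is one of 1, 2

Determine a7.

3

The 8 variables together cover exactly {1, 2, 3, 4, 5, 6, 7, 8} — 8 values for 8 variables — and 7 appears only in a6's list, so a6 = 7.
a1 and a8 share exactly the 2 values {1, 2}; by pigeonhole those values go to them, so strike 1, 2 from a3, a5, a7.
a4 and a5 share exactly the 2 values {4, 6}; by pigeonhole those values go to them, so strike 4, 6 from a7.
So a7 = 3.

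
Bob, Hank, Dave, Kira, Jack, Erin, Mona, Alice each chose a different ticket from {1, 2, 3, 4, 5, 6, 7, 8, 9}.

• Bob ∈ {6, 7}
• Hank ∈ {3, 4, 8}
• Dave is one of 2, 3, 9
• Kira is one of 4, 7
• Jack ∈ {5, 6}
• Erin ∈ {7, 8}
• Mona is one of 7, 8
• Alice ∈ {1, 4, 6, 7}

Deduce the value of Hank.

The 2 variables Erin and Mona are confined to {7, 8}, which locks those values in; drop them from Bob, Hank, Kira, Alice.
Bob must be 6 (only option left). Strike 6 from Jack, Alice.
Kira must be 4 (only option left). Eliminate 4 elsewhere: Hank, Alice.
So Hank = 3.

3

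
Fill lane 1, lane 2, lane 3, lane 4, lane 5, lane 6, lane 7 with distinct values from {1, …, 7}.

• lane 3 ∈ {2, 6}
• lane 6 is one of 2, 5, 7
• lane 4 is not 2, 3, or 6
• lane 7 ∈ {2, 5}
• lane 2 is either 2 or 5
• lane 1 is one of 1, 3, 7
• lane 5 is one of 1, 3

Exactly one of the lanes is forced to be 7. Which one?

The 7 variables draw from only 7 values {1, 2, 3, 4, 5, 6, 7}, so each is used; only lane 4 can be 4, hence lane 4 = 4.
The 6 still-open variables together cover exactly {1, 2, 3, 5, 6, 7} — 6 values for 6 variables — and 6 appears only in lane 3's list, so lane 3 = 6.
The 2 variables lane 2 and lane 7 are confined to {2, 5}, which locks those values in; drop them from lane 6.
So 7 goes to lane 6.

lane 6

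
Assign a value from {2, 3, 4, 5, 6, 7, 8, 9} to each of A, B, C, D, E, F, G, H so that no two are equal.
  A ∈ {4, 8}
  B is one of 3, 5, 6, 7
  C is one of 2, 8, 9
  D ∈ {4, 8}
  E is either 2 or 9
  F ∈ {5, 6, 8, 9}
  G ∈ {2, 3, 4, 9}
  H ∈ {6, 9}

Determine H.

6

The 8 variables draw from only 8 values {2, 3, 4, 5, 6, 7, 8, 9}, so each is used; only B can be 7, hence B = 7.
The 7 still-open variables together cover exactly {2, 3, 4, 5, 6, 8, 9} — 7 values for 7 variables — and 3 appears only in G's list, so G = 3.
The 6 still-open variables together cover exactly {2, 4, 5, 6, 8, 9} — 6 values for 6 variables — and 5 appears only in F's list, so F = 5.
The 5 still-open variables together cover exactly {2, 4, 6, 8, 9} — 5 values for 5 variables — and 6 appears only in H's list, so H = 6.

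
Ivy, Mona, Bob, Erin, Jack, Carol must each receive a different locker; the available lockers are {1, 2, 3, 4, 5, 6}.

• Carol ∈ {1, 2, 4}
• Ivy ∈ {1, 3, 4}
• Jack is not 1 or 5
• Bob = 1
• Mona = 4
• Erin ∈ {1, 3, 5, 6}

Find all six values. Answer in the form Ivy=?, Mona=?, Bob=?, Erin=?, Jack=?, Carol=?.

Mona has just one choice, so Mona = 4. Strike 4 from Ivy, Jack, Carol.
Bob has just one choice, so Bob = 1. Strike 1 from Ivy, Erin, Carol.
Carol has just one choice, so Carol = 2. So Jack can't be 2.
That leaves Ivy = 3. Eliminate 3 elsewhere: Erin, Jack.
Jack has just one choice, so Jack = 6. Remove 6 from Erin.
That leaves Erin = 5.

Ivy=3, Mona=4, Bob=1, Erin=5, Jack=6, Carol=2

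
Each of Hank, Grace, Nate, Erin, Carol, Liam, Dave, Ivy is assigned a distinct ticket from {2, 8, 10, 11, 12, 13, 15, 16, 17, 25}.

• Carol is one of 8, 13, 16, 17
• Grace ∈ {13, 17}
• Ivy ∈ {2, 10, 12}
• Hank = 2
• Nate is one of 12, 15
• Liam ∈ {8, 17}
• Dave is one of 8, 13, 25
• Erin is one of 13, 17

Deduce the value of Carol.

16

Hank's domain is down to {2}, so Hank = 2. So Ivy can't be 2.
The 2 variables Grace and Erin are confined to {13, 17}, which locks those values in; drop them from Carol, Liam, Dave.
Liam's domain is down to {8}, so Liam = 8. Eliminate 8 elsewhere: Carol, Dave.
So Carol = 16.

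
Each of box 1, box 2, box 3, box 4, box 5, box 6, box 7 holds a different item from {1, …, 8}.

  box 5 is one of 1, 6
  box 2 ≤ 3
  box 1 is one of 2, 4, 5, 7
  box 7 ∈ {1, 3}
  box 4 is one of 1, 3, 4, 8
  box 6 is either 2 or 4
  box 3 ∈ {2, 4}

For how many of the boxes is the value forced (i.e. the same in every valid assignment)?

The 2 variables box 3 and box 6 are confined to {2, 4}, which locks those values in; drop them from box 1, box 2, box 4.
box 2 and box 7 share exactly the 2 values {1, 3}; by pigeonhole those values go to them, so strike 1, 3 from box 4, box 5.
That leaves box 4 = 8.
box 5 has just one choice, so box 5 = 6.
Determined: box 4=8, box 5=6. The other boxes each still have more than one consistent value. That makes 2.

2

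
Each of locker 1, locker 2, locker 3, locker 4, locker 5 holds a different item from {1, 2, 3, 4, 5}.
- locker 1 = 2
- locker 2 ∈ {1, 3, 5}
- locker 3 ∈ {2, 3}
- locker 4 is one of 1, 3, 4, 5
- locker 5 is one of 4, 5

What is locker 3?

3

locker 1's domain is down to {2}, so locker 1 = 2. Remove 2 from locker 3.
So locker 3 = 3.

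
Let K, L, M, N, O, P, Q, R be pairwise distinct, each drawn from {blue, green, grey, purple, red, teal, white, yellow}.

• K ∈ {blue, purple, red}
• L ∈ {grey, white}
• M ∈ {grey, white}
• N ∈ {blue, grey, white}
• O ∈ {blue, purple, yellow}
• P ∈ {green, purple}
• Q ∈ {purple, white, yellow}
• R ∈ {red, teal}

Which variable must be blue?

Among the 8 variables, green fits only P (and all 8 values in {blue, green, grey, purple, red, teal, white, yellow} must be used), so P = green.
The 7 still-open variables draw from only 7 values {blue, grey, purple, red, teal, white, yellow}, so each is used; only R can be teal, hence R = teal.
The 6 still-open variables together cover exactly {blue, grey, purple, red, white, yellow} — 6 values for 6 variables — and red appears only in K's list, so K = red.
L and M between them cover only {grey, white} — a naked pair. Remove those values from N, Q.
So blue goes to N.

N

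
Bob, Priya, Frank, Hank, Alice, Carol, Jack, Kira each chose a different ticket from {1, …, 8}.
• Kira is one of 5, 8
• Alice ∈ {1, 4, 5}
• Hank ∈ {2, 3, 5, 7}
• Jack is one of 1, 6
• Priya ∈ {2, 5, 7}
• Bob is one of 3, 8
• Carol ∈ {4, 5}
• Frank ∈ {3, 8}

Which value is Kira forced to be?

5

Among the 8 variables, 6 fits only Jack (and all 8 values in {1, 2, 3, 4, 5, 6, 7, 8} must be used), so Jack = 6.
The 7 still-open variables draw from only 7 values {1, 2, 3, 4, 5, 7, 8}, so each is used; only Alice can be 1, hence Alice = 1.
The 6 still-open variables draw from only 6 values {2, 3, 4, 5, 7, 8}, so each is used; only Carol can be 4, hence Carol = 4.
Bob and Frank between them cover only {3, 8} — a naked pair. Remove those values from Hank, Kira.
So Kira = 5.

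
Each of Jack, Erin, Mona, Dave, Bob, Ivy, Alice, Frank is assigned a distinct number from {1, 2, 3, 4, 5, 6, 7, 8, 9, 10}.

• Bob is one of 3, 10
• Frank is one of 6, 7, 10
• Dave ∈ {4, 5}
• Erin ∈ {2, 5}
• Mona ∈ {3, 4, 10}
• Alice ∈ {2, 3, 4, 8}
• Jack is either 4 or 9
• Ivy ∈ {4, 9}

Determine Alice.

8

The 2 variables Jack and Ivy are confined to {4, 9}, which locks those values in; drop them from Mona, Dave, Alice.
Dave's domain is down to {5}, so Dave = 5. Remove 5 from Erin.
Erin's domain is down to {2}, so Erin = 2. Eliminate 2 elsewhere: Alice.
Mona and Bob between them cover only {3, 10} — a naked pair. Remove those values from Alice, Frank.
So Alice = 8.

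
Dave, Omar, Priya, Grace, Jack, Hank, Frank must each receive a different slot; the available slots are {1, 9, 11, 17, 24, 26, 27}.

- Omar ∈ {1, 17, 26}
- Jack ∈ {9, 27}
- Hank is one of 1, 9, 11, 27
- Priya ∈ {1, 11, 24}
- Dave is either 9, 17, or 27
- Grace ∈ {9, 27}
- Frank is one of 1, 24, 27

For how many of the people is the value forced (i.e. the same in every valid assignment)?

The 7 variables together cover exactly {1, 9, 11, 17, 24, 26, 27} — 7 values for 7 variables — and 26 appears only in Omar's list, so Omar = 26.
The 6 still-open variables together cover exactly {1, 9, 11, 17, 24, 27} — 6 values for 6 variables — and 17 appears only in Dave's list, so Dave = 17.
Grace and Jack between them cover only {9, 27} — a naked pair. Remove those values from Hank, Frank.
Determined: Dave=17, Omar=26. The other people each still have more than one consistent value. That makes 2.

2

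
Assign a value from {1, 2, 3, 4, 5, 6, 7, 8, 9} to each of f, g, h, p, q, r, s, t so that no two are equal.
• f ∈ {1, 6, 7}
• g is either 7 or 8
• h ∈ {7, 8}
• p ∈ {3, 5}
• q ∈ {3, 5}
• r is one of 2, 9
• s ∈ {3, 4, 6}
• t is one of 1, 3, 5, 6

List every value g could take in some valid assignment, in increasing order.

7, 8

g and h share exactly the 2 values {7, 8}; by pigeonhole those values go to them, so strike 7, 8 from f.
The 2 variables p and q are confined to {3, 5}, which locks those values in; drop them from s, t.
The 2 variables f and t are confined to {1, 6}, which locks those values in; drop them from s.
s's domain is down to {4}, so s = 4.
No further eliminations apply; g can still be any of 7, 8.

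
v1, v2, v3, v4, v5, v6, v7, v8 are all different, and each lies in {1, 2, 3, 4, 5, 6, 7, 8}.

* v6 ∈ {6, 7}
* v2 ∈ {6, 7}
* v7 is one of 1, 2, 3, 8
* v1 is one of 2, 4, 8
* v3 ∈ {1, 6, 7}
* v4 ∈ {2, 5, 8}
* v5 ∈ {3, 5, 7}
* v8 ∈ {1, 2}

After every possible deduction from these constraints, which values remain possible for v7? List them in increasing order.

The 8 variables draw from only 8 values {1, 2, 3, 4, 5, 6, 7, 8}, so each is used; only v1 can be 4, hence v1 = 4.
v2 and v6 between them cover only {6, 7} — a naked pair. Remove those values from v3, v5.
v3 must be 1 (only option left). So v7, v8 can't be 1.
v8 must be 2 (only option left). Strike 2 from v4, v7.
No further eliminations apply; v7 can still be any of 3, 8.

3, 8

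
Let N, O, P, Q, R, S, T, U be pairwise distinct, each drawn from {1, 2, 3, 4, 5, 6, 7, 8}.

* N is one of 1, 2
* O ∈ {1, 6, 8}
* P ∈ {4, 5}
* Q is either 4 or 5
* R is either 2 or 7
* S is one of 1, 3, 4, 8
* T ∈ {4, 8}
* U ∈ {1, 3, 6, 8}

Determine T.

8

Among the 8 variables, 7 fits only R (and all 8 values in {1, 2, 3, 4, 5, 6, 7, 8} must be used), so R = 7.
The 7 still-open variables draw from only 7 values {1, 2, 3, 4, 5, 6, 8}, so each is used; only N can be 2, hence N = 2.
The 2 variables P and Q are confined to {4, 5}, which locks those values in; drop them from S, T.
So T = 8.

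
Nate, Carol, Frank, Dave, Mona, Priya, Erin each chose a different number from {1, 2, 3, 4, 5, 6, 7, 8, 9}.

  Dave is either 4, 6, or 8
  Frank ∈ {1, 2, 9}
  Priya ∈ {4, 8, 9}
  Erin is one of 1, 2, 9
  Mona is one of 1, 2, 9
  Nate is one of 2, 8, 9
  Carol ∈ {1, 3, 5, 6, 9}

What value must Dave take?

Frank, Mona, Erin between them cover only {1, 2, 9} — a naked triple. Remove those values from Nate, Carol, Priya.
Nate must be 8 (only option left). Eliminate 8 elsewhere: Dave, Priya.
Priya's domain is down to {4}, so Priya = 4. So Dave can't be 4.
So Dave = 6.

6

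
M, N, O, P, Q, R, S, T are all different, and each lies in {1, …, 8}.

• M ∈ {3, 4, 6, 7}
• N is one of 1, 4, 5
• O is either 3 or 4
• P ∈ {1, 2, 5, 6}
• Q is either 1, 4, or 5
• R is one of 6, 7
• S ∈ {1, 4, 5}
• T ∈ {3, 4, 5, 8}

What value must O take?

3

The 8 variables together cover exactly {1, 2, 3, 4, 5, 6, 7, 8} — 8 values for 8 variables — and 2 appears only in P's list, so P = 2.
The 7 still-open variables draw from only 7 values {1, 3, 4, 5, 6, 7, 8}, so each is used; only T can be 8, hence T = 8.
N, Q, S between them cover only {1, 4, 5} — a naked triple. Remove those values from M, O.
So O = 3.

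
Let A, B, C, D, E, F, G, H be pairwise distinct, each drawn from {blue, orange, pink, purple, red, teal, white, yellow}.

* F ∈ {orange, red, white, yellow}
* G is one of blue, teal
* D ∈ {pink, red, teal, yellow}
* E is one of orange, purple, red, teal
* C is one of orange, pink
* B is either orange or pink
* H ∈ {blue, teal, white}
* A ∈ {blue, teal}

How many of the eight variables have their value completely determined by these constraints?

2

Among the 8 variables, purple fits only E (and all 8 values in {blue, orange, pink, purple, red, teal, white, yellow} must be used), so E = purple.
The 2 variables A and G are confined to {blue, teal}, which locks those values in; drop them from D, H.
H must be white (only option left). Eliminate white elsewhere: F.
The 2 variables B and C are confined to {orange, pink}, which locks those values in; drop them from D, F.
Determined: E=purple, H=white. The other variables each still have more than one consistent value. That makes 2.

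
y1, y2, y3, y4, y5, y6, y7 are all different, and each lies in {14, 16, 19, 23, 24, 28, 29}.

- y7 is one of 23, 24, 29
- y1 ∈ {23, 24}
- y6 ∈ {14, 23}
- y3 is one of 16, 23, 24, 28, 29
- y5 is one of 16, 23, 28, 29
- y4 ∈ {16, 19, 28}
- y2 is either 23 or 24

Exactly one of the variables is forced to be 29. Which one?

Among the 7 variables, 14 fits only y6 (and all 7 values in {14, 16, 19, 23, 24, 28, 29} must be used), so y6 = 14.
Among the 6 still-open variables, 19 fits only y4 (and all 6 values in {16, 19, 23, 24, 28, 29} must be used), so y4 = 19.
The 2 variables y1 and y2 are confined to {23, 24}, which locks those values in; drop them from y3, y5, y7.
So 29 goes to y7.

y7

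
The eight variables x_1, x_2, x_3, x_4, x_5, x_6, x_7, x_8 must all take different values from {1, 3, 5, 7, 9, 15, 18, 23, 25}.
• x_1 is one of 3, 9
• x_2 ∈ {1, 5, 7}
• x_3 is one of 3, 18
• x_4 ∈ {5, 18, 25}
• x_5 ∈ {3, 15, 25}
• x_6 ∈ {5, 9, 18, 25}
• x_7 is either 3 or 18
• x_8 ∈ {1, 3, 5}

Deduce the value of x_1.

9

Among the 8 variables, 7 fits only x_2 (and all 8 values in {1, 3, 5, 7, 9, 15, 18, 25} must be used), so x_2 = 7.
The 7 still-open variables together cover exactly {1, 3, 5, 9, 15, 18, 25} — 7 values for 7 variables — and 1 appears only in x_8's list, so x_8 = 1.
The 6 still-open variables together cover exactly {3, 5, 9, 15, 18, 25} — 6 values for 6 variables — and 15 appears only in x_5's list, so x_5 = 15.
x_3 and x_7 share exactly the 2 values {3, 18}; by pigeonhole those values go to them, so strike 3, 18 from x_1, x_4, x_6.
So x_1 = 9.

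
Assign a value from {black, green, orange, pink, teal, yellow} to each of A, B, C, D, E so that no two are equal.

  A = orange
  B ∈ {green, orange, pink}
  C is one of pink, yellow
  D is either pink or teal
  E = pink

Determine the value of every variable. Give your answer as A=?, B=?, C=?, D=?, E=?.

A=orange, B=green, C=yellow, D=teal, E=pink

A has just one choice, so A = orange. Remove orange from B.
E has just one choice, so E = pink. Strike pink from B, C, D.
That leaves B = green.
C has just one choice, so C = yellow.
D must be teal (only option left).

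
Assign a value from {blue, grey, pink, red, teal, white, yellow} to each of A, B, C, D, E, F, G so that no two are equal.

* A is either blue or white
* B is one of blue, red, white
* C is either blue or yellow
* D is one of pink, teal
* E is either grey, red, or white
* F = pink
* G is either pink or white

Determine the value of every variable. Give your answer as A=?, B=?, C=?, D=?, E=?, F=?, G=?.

A=blue, B=red, C=yellow, D=teal, E=grey, F=pink, G=white

F must be pink (only option left). So D, G can't be pink.
G has just one choice, so G = white. Strike white from A, B, E.
A must be blue (only option left). Remove blue from B, C.
B must be red (only option left). Remove red from E.
That leaves C = yellow.
D's domain is down to {teal}, so D = teal.
E's domain is down to {grey}, so E = grey.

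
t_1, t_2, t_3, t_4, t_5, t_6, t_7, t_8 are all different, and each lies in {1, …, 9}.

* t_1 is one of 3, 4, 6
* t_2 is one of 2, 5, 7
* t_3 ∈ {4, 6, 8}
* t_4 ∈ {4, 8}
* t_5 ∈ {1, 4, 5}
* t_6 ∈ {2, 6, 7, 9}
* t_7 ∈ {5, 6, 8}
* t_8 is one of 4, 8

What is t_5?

The 2 variables t_4 and t_8 are confined to {4, 8}, which locks those values in; drop them from t_1, t_3, t_5, t_7.
That leaves t_3 = 6. So t_1, t_6, t_7 can't be 6.
t_7's domain is down to {5}, so t_7 = 5. So t_2, t_5 can't be 5.
So t_5 = 1.

1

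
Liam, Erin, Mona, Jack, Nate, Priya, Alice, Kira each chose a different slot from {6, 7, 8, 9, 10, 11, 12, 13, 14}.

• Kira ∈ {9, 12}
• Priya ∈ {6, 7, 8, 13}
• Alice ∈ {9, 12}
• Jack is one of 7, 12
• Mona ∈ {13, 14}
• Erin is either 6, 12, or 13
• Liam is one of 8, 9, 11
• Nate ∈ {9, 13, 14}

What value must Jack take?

7

Among the 8 variables, 11 fits only Liam (and all 8 values in {6, 7, 8, 9, 11, 12, 13, 14} must be used), so Liam = 11.
The 7 still-open variables draw from only 7 values {6, 7, 8, 9, 12, 13, 14}, so each is used; only Priya can be 8, hence Priya = 8.
Among the 6 still-open variables, 6 fits only Erin (and all 6 values in {6, 7, 9, 12, 13, 14} must be used), so Erin = 6.
Among the 5 still-open variables, 7 fits only Jack (and all 5 values in {7, 9, 12, 13, 14} must be used), so Jack = 7.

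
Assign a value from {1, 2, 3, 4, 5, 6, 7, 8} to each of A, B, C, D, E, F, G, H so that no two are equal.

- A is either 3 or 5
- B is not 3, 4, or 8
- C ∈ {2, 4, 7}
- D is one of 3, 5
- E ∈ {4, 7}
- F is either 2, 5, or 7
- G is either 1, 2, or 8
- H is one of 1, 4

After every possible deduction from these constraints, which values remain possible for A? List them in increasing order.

3, 5

The 8 variables together cover exactly {1, 2, 3, 4, 5, 6, 7, 8} — 8 values for 8 variables — and 6 appears only in B's list, so B = 6.
Among the 7 still-open variables, 8 fits only G (and all 7 values in {1, 2, 3, 4, 5, 7, 8} must be used), so G = 8.
The 6 still-open variables draw from only 6 values {1, 2, 3, 4, 5, 7}, so each is used; only H can be 1, hence H = 1.
A and D between them cover only {3, 5} — a naked pair. Remove those values from F.
No further eliminations apply; A can still be any of 3, 5.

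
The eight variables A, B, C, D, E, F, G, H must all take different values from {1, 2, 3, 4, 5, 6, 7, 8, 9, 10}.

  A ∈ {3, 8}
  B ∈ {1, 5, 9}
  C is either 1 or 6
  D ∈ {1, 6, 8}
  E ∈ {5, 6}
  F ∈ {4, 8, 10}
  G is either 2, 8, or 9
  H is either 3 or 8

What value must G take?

2

A and H share exactly the 2 values {3, 8}; by pigeonhole those values go to them, so strike 3, 8 from D, F, G.
C and D between them cover only {1, 6} — a naked pair. Remove those values from B, E.
E's domain is down to {5}, so E = 5. Strike 5 from B.
That leaves B = 9. Remove 9 from G.
So G = 2.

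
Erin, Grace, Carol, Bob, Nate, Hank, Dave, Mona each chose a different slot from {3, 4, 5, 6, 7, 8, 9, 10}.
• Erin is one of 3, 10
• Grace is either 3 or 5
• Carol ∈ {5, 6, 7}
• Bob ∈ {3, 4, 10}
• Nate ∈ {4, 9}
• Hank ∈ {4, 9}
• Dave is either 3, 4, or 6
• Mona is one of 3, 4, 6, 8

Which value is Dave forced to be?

6

The 8 variables draw from only 8 values {3, 4, 5, 6, 7, 8, 9, 10}, so each is used; only Carol can be 7, hence Carol = 7.
The 7 still-open variables draw from only 7 values {3, 4, 5, 6, 8, 9, 10}, so each is used; only Grace can be 5, hence Grace = 5.
The 6 still-open variables draw from only 6 values {3, 4, 6, 8, 9, 10}, so each is used; only Mona can be 8, hence Mona = 8.
The 5 still-open variables draw from only 5 values {3, 4, 6, 9, 10}, so each is used; only Dave can be 6, hence Dave = 6.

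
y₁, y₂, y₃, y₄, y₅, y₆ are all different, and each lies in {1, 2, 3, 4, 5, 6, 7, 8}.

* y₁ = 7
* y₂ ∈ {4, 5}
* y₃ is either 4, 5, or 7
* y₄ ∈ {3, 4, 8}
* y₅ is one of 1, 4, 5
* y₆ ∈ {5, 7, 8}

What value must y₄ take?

3

y₁ has just one choice, so y₁ = 7. Strike 7 from y₃, y₆.
The 5 still-open variables draw from only 5 values {1, 3, 4, 5, 8}, so each is used; only y₅ can be 1, hence y₅ = 1.
The 4 still-open variables draw from only 4 values {3, 4, 5, 8}, so each is used; only y₄ can be 3, hence y₄ = 3.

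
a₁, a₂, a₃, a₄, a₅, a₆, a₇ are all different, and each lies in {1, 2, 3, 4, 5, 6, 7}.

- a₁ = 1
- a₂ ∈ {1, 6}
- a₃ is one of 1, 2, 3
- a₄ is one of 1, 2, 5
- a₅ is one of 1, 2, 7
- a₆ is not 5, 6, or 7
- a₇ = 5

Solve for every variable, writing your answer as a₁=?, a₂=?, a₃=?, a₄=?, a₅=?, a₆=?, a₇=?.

a₁=1, a₂=6, a₃=3, a₄=2, a₅=7, a₆=4, a₇=5

a₁'s domain is down to {1}, so a₁ = 1. So a₂, a₃, a₄, a₅, a₆ can't be 1.
a₂'s domain is down to {6}, so a₂ = 6.
a₇'s domain is down to {5}, so a₇ = 5. So a₄ can't be 5.
a₄ must be 2 (only option left). Remove 2 from a₃, a₅, a₆.
a₅'s domain is down to {7}, so a₅ = 7.
That leaves a₃ = 3. Remove 3 from a₆.
a₆'s domain is down to {4}, so a₆ = 4.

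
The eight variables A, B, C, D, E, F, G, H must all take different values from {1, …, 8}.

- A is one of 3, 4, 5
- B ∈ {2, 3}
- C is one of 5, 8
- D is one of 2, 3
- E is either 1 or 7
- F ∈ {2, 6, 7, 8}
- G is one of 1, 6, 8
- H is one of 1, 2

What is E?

7

Among the 8 variables, 4 fits only A (and all 8 values in {1, 2, 3, 4, 5, 6, 7, 8} must be used), so A = 4.
Among the 7 still-open variables, 5 fits only C (and all 7 values in {1, 2, 3, 5, 6, 7, 8} must be used), so C = 5.
The 2 variables B and D are confined to {2, 3}, which locks those values in; drop them from F, H.
H has just one choice, so H = 1. So E, G can't be 1.
So E = 7.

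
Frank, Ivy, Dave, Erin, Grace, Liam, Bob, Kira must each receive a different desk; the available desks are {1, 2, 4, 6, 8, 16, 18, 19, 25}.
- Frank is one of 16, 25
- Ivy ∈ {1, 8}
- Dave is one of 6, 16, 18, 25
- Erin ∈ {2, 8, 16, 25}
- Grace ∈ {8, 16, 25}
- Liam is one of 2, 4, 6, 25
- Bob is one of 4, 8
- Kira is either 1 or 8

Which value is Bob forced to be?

The 8 variables together cover exactly {1, 2, 4, 6, 8, 16, 18, 25} — 8 values for 8 variables — and 18 appears only in Dave's list, so Dave = 18.
Among the 7 still-open variables, 6 fits only Liam (and all 7 values in {1, 2, 4, 6, 8, 16, 25} must be used), so Liam = 6.
The 6 still-open variables draw from only 6 values {1, 2, 4, 8, 16, 25}, so each is used; only Erin can be 2, hence Erin = 2.
Among the 5 still-open variables, 4 fits only Bob (and all 5 values in {1, 4, 8, 16, 25} must be used), so Bob = 4.

4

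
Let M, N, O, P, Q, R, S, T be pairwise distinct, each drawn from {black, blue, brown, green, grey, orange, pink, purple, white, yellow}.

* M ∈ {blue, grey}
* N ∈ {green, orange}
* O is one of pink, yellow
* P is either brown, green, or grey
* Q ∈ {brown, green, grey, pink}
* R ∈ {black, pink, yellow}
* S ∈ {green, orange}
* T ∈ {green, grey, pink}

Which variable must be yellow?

O

Among the 8 variables, black fits only R (and all 8 values in {black, blue, brown, green, grey, orange, pink, yellow} must be used), so R = black.
The 7 still-open variables draw from only 7 values {blue, brown, green, grey, orange, pink, yellow}, so each is used; only M can be blue, hence M = blue.
The 6 still-open variables together cover exactly {brown, green, grey, orange, pink, yellow} — 6 values for 6 variables — and yellow appears only in O's list, so O = yellow.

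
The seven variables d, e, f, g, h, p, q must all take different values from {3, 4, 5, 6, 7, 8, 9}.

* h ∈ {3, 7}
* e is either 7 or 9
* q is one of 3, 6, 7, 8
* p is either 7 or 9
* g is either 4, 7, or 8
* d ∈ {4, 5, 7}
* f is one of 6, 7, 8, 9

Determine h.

3

The 7 variables together cover exactly {3, 4, 5, 6, 7, 8, 9} — 7 values for 7 variables — and 5 appears only in d's list, so d = 5.
Among the 6 still-open variables, 4 fits only g (and all 6 values in {3, 4, 6, 7, 8, 9} must be used), so g = 4.
e and p between them cover only {7, 9} — a naked pair. Remove those values from f, h, q.
So h = 3.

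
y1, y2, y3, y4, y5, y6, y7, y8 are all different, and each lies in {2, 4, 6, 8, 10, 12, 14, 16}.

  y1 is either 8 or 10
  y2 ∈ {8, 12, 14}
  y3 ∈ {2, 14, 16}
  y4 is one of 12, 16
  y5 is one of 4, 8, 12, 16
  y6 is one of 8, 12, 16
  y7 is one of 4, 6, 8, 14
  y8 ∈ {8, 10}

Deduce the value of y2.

14

The 8 variables draw from only 8 values {2, 4, 6, 8, 10, 12, 14, 16}, so each is used; only y3 can be 2, hence y3 = 2.
Among the 7 still-open variables, 6 fits only y7 (and all 7 values in {4, 6, 8, 10, 12, 14, 16} must be used), so y7 = 6.
Among the 6 still-open variables, 4 fits only y5 (and all 6 values in {4, 8, 10, 12, 14, 16} must be used), so y5 = 4.
The 5 still-open variables draw from only 5 values {8, 10, 12, 14, 16}, so each is used; only y2 can be 14, hence y2 = 14.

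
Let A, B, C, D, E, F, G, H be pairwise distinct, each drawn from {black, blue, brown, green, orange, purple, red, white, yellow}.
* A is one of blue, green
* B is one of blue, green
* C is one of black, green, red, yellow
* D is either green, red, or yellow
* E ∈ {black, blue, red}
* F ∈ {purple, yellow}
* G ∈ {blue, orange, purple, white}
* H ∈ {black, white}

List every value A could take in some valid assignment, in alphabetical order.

Among the 8 variables, orange fits only G (and all 8 values in {black, blue, green, orange, purple, red, white, yellow} must be used), so G = orange.
The 7 still-open variables draw from only 7 values {black, blue, green, purple, red, white, yellow}, so each is used; only F can be purple, hence F = purple.
The 6 still-open variables together cover exactly {black, blue, green, red, white, yellow} — 6 values for 6 variables — and white appears only in H's list, so H = white.
The 2 variables A and B are confined to {blue, green}, which locks those values in; drop them from C, D, E.
No further eliminations apply; A can still be any of blue, green.

blue, green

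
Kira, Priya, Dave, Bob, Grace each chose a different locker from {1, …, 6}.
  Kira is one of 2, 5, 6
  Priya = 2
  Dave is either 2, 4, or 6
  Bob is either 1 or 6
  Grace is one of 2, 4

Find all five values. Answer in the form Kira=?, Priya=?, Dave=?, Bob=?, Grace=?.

Kira=5, Priya=2, Dave=6, Bob=1, Grace=4

Priya must be 2 (only option left). So Kira, Dave, Grace can't be 2.
Grace has just one choice, so Grace = 4. Strike 4 from Dave.
Dave's domain is down to {6}, so Dave = 6. So Kira, Bob can't be 6.
Bob has just one choice, so Bob = 1.
That leaves Kira = 5.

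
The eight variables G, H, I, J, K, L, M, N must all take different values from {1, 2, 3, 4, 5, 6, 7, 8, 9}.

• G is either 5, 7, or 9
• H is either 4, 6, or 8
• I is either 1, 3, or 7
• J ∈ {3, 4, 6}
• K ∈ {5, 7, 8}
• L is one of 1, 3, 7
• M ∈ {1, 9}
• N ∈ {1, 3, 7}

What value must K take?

8

I, L, N between them cover only {1, 3, 7} — a naked triple. Remove those values from G, J, K, M.
M has just one choice, so M = 9. Remove 9 from G.
G's domain is down to {5}, so G = 5. Eliminate 5 elsewhere: K.
So K = 8.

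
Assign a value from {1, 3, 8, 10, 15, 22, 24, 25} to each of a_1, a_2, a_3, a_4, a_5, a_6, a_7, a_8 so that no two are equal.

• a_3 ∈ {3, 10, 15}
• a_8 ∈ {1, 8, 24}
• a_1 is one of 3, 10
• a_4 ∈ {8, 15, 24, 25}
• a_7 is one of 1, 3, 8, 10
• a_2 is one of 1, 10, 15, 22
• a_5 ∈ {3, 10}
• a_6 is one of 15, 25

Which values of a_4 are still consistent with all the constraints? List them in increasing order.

8, 24

Among the 8 variables, 22 fits only a_2 (and all 8 values in {1, 3, 8, 10, 15, 22, 24, 25} must be used), so a_2 = 22.
a_1 and a_5 share exactly the 2 values {3, 10}; by pigeonhole those values go to them, so strike 3, 10 from a_3, a_7.
That leaves a_3 = 15. Eliminate 15 elsewhere: a_4, a_6.
a_6's domain is down to {25}, so a_6 = 25. Strike 25 from a_4.
No further eliminations apply; a_4 can still be any of 8, 24.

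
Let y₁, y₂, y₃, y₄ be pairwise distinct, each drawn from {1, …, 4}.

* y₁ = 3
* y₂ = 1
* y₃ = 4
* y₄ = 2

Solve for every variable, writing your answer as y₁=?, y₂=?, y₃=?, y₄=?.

y₁ has just one choice, so y₁ = 3.
That leaves y₂ = 1.
y₃ must be 4 (only option left).
y₄ has just one choice, so y₄ = 2.

y₁=3, y₂=1, y₃=4, y₄=2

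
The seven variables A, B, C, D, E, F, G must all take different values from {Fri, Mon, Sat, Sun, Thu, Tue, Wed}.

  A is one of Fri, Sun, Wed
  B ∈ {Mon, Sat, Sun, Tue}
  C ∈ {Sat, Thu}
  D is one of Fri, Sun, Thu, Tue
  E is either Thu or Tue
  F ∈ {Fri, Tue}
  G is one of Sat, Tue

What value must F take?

Among the 7 variables, Mon fits only B (and all 7 values in {Fri, Mon, Sat, Sun, Thu, Tue, Wed} must be used), so B = Mon.
The 6 still-open variables draw from only 6 values {Fri, Sat, Sun, Thu, Tue, Wed}, so each is used; only A can be Wed, hence A = Wed.
The 5 still-open variables together cover exactly {Fri, Sat, Sun, Thu, Tue} — 5 values for 5 variables — and Sun appears only in D's list, so D = Sun.
The 4 still-open variables draw from only 4 values {Fri, Sat, Thu, Tue}, so each is used; only F can be Fri, hence F = Fri.

Fri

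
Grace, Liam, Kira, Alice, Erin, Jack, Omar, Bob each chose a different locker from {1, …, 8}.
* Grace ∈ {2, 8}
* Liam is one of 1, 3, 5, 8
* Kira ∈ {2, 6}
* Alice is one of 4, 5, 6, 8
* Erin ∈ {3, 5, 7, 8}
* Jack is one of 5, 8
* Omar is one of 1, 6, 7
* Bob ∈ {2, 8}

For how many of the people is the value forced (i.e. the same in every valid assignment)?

The 8 variables together cover exactly {1, 2, 3, 4, 5, 6, 7, 8} — 8 values for 8 variables — and 4 appears only in Alice's list, so Alice = 4.
The 2 variables Grace and Bob are confined to {2, 8}, which locks those values in; drop them from Liam, Kira, Erin, Jack.
That leaves Kira = 6. Strike 6 from Omar.
Jack must be 5 (only option left). So Liam, Erin can't be 5.
Determined: Kira=6, Alice=4, Jack=5. The other people each still have more than one consistent value. That makes 3.

3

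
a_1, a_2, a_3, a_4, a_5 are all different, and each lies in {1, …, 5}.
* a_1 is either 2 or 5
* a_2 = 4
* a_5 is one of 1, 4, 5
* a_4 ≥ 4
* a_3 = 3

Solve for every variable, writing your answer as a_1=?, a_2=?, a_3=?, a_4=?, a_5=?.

a_1=2, a_2=4, a_3=3, a_4=5, a_5=1

a_2 has just one choice, so a_2 = 4. Eliminate 4 elsewhere: a_4, a_5.
a_3 must be 3 (only option left).
That leaves a_4 = 5. So a_1, a_5 can't be 5.
That leaves a_5 = 1.
That leaves a_1 = 2.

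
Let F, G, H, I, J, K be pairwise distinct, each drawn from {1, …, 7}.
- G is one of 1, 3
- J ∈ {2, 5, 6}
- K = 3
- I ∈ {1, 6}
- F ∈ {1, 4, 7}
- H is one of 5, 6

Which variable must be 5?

K must be 3 (only option left). Eliminate 3 elsewhere: G.
G's domain is down to {1}, so G = 1. Eliminate 1 elsewhere: F, I.
I has just one choice, so I = 6. So H, J can't be 6.
So 5 goes to H.

H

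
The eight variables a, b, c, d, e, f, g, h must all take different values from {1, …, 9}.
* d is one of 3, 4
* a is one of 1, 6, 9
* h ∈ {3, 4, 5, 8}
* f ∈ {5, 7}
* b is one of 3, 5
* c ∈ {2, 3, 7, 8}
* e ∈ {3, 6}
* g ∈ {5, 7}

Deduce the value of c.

f and g share exactly the 2 values {5, 7}; by pigeonhole those values go to them, so strike 5, 7 from b, c, h.
b has just one choice, so b = 3. Strike 3 from c, d, e, h.
d must be 4 (only option left). So h can't be 4.
e's domain is down to {6}, so e = 6. So a can't be 6.
h's domain is down to {8}, so h = 8. So c can't be 8.
So c = 2.

2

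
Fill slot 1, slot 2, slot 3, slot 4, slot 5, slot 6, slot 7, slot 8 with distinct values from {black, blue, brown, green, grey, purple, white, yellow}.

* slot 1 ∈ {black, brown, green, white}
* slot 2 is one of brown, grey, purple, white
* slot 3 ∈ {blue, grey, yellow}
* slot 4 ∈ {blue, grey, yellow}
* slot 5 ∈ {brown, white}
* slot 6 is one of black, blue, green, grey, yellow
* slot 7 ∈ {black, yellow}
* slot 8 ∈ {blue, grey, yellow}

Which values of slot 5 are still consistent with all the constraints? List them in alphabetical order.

Among the 8 variables, purple fits only slot 2 (and all 8 values in {black, blue, brown, green, grey, purple, white, yellow} must be used), so slot 2 = purple.
The 3 variables slot 3, slot 4, slot 8 are confined to {blue, grey, yellow}, which locks those values in; drop them from slot 6, slot 7.
slot 7 must be black (only option left). Eliminate black elsewhere: slot 1, slot 6.
slot 6 must be green (only option left). Eliminate green elsewhere: slot 1.
No further eliminations apply; slot 5 can still be any of brown, white.

brown, white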